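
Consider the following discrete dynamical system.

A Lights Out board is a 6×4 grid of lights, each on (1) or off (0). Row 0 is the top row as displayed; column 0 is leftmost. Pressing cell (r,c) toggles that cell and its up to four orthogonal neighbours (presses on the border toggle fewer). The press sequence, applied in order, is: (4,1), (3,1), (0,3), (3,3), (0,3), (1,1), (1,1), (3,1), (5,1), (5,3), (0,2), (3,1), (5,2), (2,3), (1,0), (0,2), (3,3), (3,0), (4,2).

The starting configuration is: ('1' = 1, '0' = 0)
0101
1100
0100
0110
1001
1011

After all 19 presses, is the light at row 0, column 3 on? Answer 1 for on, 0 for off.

1

t=0: 0101
1100
0100
0110
1001
1011
t=1: 0101
1100
0100
0010
0111
1111
t=2: 0101
1100
0000
1100
0011
1111
t=3: 0110
1101
0000
1100
0011
1111
t=4: 0110
1101
0001
1111
0010
1111
t=5: 0101
1100
0001
1111
0010
1111
t=6: 0001
0010
0101
1111
0010
1111
t=7: 0101
1100
0001
1111
0010
1111
t=8: 0101
1100
0101
0001
0110
1111
t=9: 0101
1100
0101
0001
0010
0001
t=10: 0101
1100
0101
0001
0011
0010
t=11: 0010
1110
0101
0001
0011
0010
t=12: 0010
1110
0001
1111
0111
0010
t=13: 0010
1110
0001
1111
0101
0101
t=14: 0010
1111
0010
1110
0101
0101
t=15: 1010
0011
1010
1110
0101
0101
t=16: 1101
0001
1010
1110
0101
0101
t=17: 1101
0001
1011
1101
0100
0101
t=18: 1101
0001
0011
0001
1100
0101
t=19: 1101
0001
0011
0011
1011
0111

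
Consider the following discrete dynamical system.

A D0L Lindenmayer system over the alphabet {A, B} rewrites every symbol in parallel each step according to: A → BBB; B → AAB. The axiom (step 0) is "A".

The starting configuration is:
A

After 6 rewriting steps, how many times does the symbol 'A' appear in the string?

t=0: A
t=1: BBB
t=2: AABAABAAB
t=3: BBBBBBAABBBBBBBAABBBBBBBAAB
t=4: AABAABAABAABAABAABBBBBBBAABAABAABAABAABAABAABBBBBBBAABAABAABAABAABAABAABBBBBBBAAB
t=5: BBBBBBAABBBBBBBAABBBBBBBAABBBBBBBAABBBBBBBAABBBBBBBAABAABA…BAABBBBBBBAABBBBBBBAABBBBBBBAABAABAABAABAABAABAABBBBBBBAAB  (len 243)
t=6: AABAABAABAABAABAABBBBBBBAABAABAABAABAABAABAABBBBBBBAABAABA…BAABBBBBBBAABBBBBBBAABBBBBBBAABAABAABAABAABAABAABBBBBBBAAB  (len 729)

330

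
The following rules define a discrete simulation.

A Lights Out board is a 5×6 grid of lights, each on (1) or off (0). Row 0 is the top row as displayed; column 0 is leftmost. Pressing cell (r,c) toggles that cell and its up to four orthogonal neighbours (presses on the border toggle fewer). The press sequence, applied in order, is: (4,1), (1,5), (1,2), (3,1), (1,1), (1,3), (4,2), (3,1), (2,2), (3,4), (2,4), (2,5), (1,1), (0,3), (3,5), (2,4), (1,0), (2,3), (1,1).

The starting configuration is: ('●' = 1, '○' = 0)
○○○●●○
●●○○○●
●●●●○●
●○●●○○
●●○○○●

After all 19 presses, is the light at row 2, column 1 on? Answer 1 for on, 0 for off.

0) ○○○●●○
●●○○○●
●●●●○●
●○●●○○
●●○○○●
1) ○○○●●○
●●○○○●
●●●●○●
●●●●○○
○○●○○●
2) ○○○●●●
●●○○●○
●●●●○○
●●●●○○
○○●○○●
3) ○○●●●●
●○●●●○
●●○●○○
●●●●○○
○○●○○●
4) ○○●●●●
●○●●●○
●○○●○○
○○○●○○
○●●○○●
5) ○●●●●●
○●○●●○
●●○●○○
○○○●○○
○●●○○●
6) ○●●○●●
○●●○○○
●●○○○○
○○○●○○
○●●○○●
7) ○●●○●●
○●●○○○
●●○○○○
○○●●○○
○○○●○●
8) ○●●○●●
○●●○○○
●○○○○○
●●○●○○
○●○●○●
9) ○●●○●●
○●○○○○
●●●●○○
●●●●○○
○●○●○●
10) ○●●○●●
○●○○○○
●●●●●○
●●●○●●
○●○●●●
11) ○●●○●●
○●○○●○
●●●○○●
●●●○○●
○●○●●●
12) ○●●○●●
○●○○●●
●●●○●○
●●●○○○
○●○●●●
13) ○○●○●●
●○●○●●
●○●○●○
●●●○○○
○●○●●●
14) ○○○●○●
●○●●●●
●○●○●○
●●●○○○
○●○●●●
15) ○○○●○●
●○●●●●
●○●○●●
●●●○●●
○●○●●○
16) ○○○●○●
●○●●○●
●○●●○○
●●●○○●
○●○●●○
17) ●○○●○●
○●●●○●
○○●●○○
●●●○○●
○●○●●○
18) ●○○●○●
○●●○○●
○○○○●○
●●●●○●
○●○●●○
19) ●●○●○●
●○○○○●
○●○○●○
●●●●○●
○●○●●○

1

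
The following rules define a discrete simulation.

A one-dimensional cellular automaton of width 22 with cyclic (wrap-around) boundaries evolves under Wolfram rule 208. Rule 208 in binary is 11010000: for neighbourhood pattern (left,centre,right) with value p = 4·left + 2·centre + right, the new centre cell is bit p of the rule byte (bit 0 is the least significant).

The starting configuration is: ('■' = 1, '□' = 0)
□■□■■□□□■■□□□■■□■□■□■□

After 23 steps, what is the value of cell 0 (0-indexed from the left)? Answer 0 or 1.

0

k=0  □■□■■□□□■■□□□■■□■□■□■□
k=1  □□□□■■□□□■■□□□■□□□□□□■
k=2  ■□□□□■■□□□■■□□□■□□□□□□
k=3  □■□□□□■■□□□■■□□□■□□□□□
k=4  □□■□□□□■■□□□■■□□□■□□□□
k=5  □□□■□□□□■■□□□■■□□□■□□□
k=6  □□□□■□□□□■■□□□■■□□□■□□
k=7  □□□□□■□□□□■■□□□■■□□□■□
k=8  □□□□□□■□□□□■■□□□■■□□□■
k=9  ■□□□□□□■□□□□■■□□□■■□□□
k=10  □■□□□□□□■□□□□■■□□□■■□□
k=11  □□■□□□□□□■□□□□■■□□□■■□
k=12  □□□■□□□□□□■□□□□■■□□□■■
k=13  ■□□□■□□□□□□■□□□□■■□□□■
k=14  ■■□□□■□□□□□□■□□□□■■□□□
k=15  □■■□□□■□□□□□□■□□□□■■□□
k=16  □□■■□□□■□□□□□□■□□□□■■□
k=17  □□□■■□□□■□□□□□□■□□□□■■
k=18  ■□□□■■□□□■□□□□□□■□□□□■
k=19  ■■□□□■■□□□■□□□□□□■□□□□
k=20  □■■□□□■■□□□■□□□□□□■□□□
k=21  □□■■□□□■■□□□■□□□□□□■□□
k=22  □□□■■□□□■■□□□■□□□□□□■□
k=23  □□□□■■□□□■■□□□■□□□□□□■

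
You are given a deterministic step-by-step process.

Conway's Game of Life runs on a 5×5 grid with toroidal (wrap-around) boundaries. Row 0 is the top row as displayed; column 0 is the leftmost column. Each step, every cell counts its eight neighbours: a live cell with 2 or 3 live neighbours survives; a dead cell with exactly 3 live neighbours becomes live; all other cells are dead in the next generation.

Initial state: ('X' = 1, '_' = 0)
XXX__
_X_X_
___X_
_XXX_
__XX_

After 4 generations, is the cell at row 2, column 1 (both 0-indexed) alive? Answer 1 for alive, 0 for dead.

1

[0] XXX__
_X_X_
___X_
_XXX_
__XX_
[1] X___X
XX_XX
_X_XX
_X__X
X___X
[2] _____
_X___
_X___
_XX__
_X_X_
[3] __X__
_____
XX___
XX___
_X___
[4] _____
_X___
XX___
__X__
XXX__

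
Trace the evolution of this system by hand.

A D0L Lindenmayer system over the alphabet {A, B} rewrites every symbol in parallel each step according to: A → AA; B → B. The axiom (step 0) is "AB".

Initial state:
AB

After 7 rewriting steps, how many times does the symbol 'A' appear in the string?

128

0) AB
1) AAB
2) AAAAB
3) AAAAAAAAB
4) AAAAAAAAAAAAAAAAB
5) AAAAAAAAAAAAAAAAAAAAAAAAAAAAAAAAB
6) AAAAAAAAAAAAAAAAAAAAAAAAAAAAAAAAAAAAAAAAAAAAAAAAAAAAAAAAAAAAAAAAB
7) AAAAAAAAAAAAAAAAAAAAAAAAAAAAAAAAAAAAAAAAAAAAAAAAAAAAAAAAAA…AAAAAAAAAAAAAAAAAAAAAAAAAAAAAAAAAAAAAAAAAAAAAAAAAAAAAAAAAB  (len 129)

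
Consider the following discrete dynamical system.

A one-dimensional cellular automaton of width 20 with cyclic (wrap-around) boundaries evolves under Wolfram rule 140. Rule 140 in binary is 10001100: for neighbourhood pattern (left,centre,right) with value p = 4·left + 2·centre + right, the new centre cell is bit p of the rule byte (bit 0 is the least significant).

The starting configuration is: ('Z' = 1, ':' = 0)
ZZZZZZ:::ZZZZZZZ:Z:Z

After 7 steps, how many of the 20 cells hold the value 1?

3

t=0: ZZZZZZ:::ZZZZZZZ:Z:Z
t=1: ZZZZZ::::ZZZZZZ::Z:Z
t=2: ZZZZ:::::ZZZZZ:::Z:Z
t=3: ZZZ::::::ZZZZ::::Z:Z
t=4: ZZ:::::::ZZZ:::::Z:Z
t=5: Z::::::::ZZ::::::Z:Z
t=6: :::::::::Z:::::::Z:Z
t=7: :::::::::Z:::::::Z:Z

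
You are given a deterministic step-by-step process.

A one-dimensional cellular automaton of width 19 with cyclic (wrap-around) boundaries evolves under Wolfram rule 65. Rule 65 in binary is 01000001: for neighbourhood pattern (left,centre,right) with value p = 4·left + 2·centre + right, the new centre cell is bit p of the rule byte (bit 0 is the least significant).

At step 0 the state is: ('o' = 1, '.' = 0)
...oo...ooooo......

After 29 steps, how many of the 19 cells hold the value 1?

7

step 0: ...oo...ooooo......
step 1: oo..o.o.....o.ooooo
step 2: .o......ooo........
step 3: ...oooo...o.ooooooo
step 4: .o....o.o.........o
step 5: ...oo.....ooooooo..
step 6: oo..o.ooo.......o.o
step 7: .o......o.ooooo....
step 8: ...oooo.......o.ooo
step 9: .o....o.ooooo.....o
step 10: ...oo.......o.ooo..
step 11: oo..o.ooooo.....o.o
step 12: .o........o.ooo....
step 13: ...oooooo.....o.ooo
step 14: .o......o.ooo.....o
step 15: ...oooo.....o.ooo..
step 16: oo....o.ooo.....o.o
step 17: .o.oo.....o.ooo....
step 18: ....o.ooo.....o.ooo
step 19: .oo.....o.ooo.....o
step 20: ..o.ooo.....o.ooo..
step 21: o.....o.ooo.....o.o
step 22: o.ooo.....o.ooo....
step 23: ....o.ooo.....o.oo.
step 24: ooo.....o.ooo....o.
step 25: ..o.ooo.....o.oo...
step 26: o.....o.ooo....o.oo
step 27: o.ooo.....o.oo.....
step 28: ....o.ooo....o.ooo.
step 29: ooo.....o.oo.....o.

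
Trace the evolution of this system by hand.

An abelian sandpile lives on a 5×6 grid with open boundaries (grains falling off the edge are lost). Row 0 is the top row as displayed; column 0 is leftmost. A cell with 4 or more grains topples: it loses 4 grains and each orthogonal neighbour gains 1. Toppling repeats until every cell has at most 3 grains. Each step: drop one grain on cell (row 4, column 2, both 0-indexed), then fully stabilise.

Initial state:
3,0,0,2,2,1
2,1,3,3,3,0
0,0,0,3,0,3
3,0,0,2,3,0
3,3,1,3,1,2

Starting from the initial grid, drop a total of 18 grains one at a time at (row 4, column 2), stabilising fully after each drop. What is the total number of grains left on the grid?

50

t=0: 3,0,0,2,2,1
2,1,3,3,3,0
0,0,0,3,0,3
3,0,0,2,3,0
3,3,1,3,1,2
t=1: 3,0,0,2,2,1
2,1,3,3,3,0
0,0,0,3,0,3
3,0,0,2,3,0
3,3,2,3,1,2
t=2: 3,0,0,2,2,1
2,1,3,3,3,0
0,0,0,3,0,3
3,0,0,2,3,0
3,3,3,3,1,2
t=3: 3,0,0,2,2,1
2,1,3,3,3,0
1,0,0,3,0,3
0,2,1,3,3,0
1,1,2,0,2,2
t=4: 3,0,0,2,2,1
2,1,3,3,3,0
1,0,0,3,0,3
0,2,1,3,3,0
1,1,3,0,2,2
t=5: 3,0,0,2,2,1
2,1,3,3,3,0
1,0,0,3,0,3
0,2,2,3,3,0
1,2,0,1,2,2
t=6: 3,0,0,2,2,1
2,1,3,3,3,0
1,0,0,3,0,3
0,2,2,3,3,0
1,2,1,1,2,2
t=7: 3,0,0,2,2,1
2,1,3,3,3,0
1,0,0,3,0,3
0,2,2,3,3,0
1,2,2,1,2,2
t=8: 3,0,0,2,2,1
2,1,3,3,3,0
1,0,0,3,0,3
0,2,2,3,3,0
1,2,3,1,2,2
t=9: 3,0,0,2,2,1
2,1,3,3,3,0
1,0,0,3,0,3
0,2,3,3,3,0
1,3,0,2,2,2
t=10: 3,0,0,2,2,1
2,1,3,3,3,0
1,0,0,3,0,3
0,2,3,3,3,0
1,3,1,2,2,2
t=11: 3,0,0,2,2,1
2,1,3,3,3,0
1,0,0,3,0,3
0,2,3,3,3,0
1,3,2,2,2,2
t=12: 3,0,0,2,2,1
2,1,3,3,3,0
1,0,0,3,0,3
0,2,3,3,3,0
1,3,3,2,2,2
t=13: 3,0,1,3,3,1
2,2,0,2,0,1
1,1,3,1,3,3
1,0,2,3,1,1
2,1,3,1,0,3
t=14: 3,0,1,3,3,1
2,2,0,2,0,1
1,1,3,1,3,3
1,0,3,3,1,1
2,2,0,2,0,3
t=15: 3,0,1,3,3,1
2,2,0,2,0,1
1,1,3,1,3,3
1,0,3,3,1,1
2,2,1,2,0,3
t=16: 3,0,1,3,3,1
2,2,0,2,0,1
1,1,3,1,3,3
1,0,3,3,1,1
2,2,2,2,0,3
t=17: 3,0,1,3,3,1
2,2,0,2,0,1
1,1,3,1,3,3
1,0,3,3,1,1
2,2,3,2,0,3
t=18: 3,0,1,3,3,1
2,2,1,2,0,1
1,2,0,3,3,3
1,1,2,1,2,1
2,3,2,0,1,3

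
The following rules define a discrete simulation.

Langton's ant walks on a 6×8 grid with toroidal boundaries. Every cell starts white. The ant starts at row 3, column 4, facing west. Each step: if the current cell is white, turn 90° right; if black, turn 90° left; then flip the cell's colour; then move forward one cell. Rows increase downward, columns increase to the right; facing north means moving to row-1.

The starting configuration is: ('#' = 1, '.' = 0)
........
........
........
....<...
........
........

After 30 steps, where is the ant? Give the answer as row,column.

4,5

step 0: ........
........
........
....<...
........
........
step 1: ........
........
....^...
....#...
........
........
step 2: ........
........
....#>..
....#...
........
........
step 3: ........
........
....##..
....#v..
........
........
step 4: ........
........
....##..
....<#..
........
........
step 5: ........
........
....##..
.....#..
....v...
........
step 6: ........
........
....##..
.....#..
...<#...
........
step 7: ........
........
....##..
...^.#..
...##...
........
step 8: ........
........
....##..
...#>#..
...##...
........
step 9: ........
........
....##..
...###..
...#v...
........
step 10: ........
........
....##..
...###..
...#.>..
........
step 11: ........
........
....##..
...###..
...#.#..
.....v..
step 12: ........
........
....##..
...###..
...#.#..
....<#..
step 13: ........
........
....##..
...###..
...#^#..
....##..
step 14: ........
........
....##..
...###..
...##>..
....##..
step 15: ........
........
....##..
...##^..
...##...
....##..
step 16: ........
........
....##..
...#<...
...##...
....##..
step 17: ........
........
....##..
...#....
...#v...
....##..
step 18: ........
........
....##..
...#....
...#.>..
....##..
step 19: ........
........
....##..
...#....
...#.#..
....#v..
step 20: ........
........
....##..
...#....
...#.#..
....#.>.
step 21: ......v.
........
....##..
...#....
...#.#..
....#.#.
step 22: .....<#.
........
....##..
...#....
...#.#..
....#.#.
step 23: .....##.
........
....##..
...#....
...#.#..
....#^#.
step 24: .....##.
........
....##..
...#....
...#.#..
....##>.
step 25: .....##.
........
....##..
...#....
...#.#^.
....##..
step 26: .....##.
........
....##..
...#....
...#.##>
....##..
step 27: .....##.
........
....##..
...#....
...#.###
....##.v
step 28: .....##.
........
....##..
...#....
...#.###
....##<#
step 29: .....##.
........
....##..
...#....
...#.#^#
....####
step 30: .....##.
........
....##..
...#....
...#.<.#
....####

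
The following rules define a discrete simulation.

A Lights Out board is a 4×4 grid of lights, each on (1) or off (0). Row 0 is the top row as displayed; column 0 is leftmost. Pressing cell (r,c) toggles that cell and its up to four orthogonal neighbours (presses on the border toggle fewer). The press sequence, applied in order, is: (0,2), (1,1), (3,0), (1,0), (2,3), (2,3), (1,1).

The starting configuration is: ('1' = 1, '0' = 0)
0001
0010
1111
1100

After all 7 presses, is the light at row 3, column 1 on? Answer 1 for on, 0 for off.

[0] 0001
0010
1111
1100
[1] 0110
0000
1111
1100
[2] 0010
1110
1011
1100
[3] 0010
1110
0011
0000
[4] 1010
0010
1011
0000
[5] 1010
0011
1000
0001
[6] 1010
0010
1011
0000
[7] 1110
1100
1111
0000

0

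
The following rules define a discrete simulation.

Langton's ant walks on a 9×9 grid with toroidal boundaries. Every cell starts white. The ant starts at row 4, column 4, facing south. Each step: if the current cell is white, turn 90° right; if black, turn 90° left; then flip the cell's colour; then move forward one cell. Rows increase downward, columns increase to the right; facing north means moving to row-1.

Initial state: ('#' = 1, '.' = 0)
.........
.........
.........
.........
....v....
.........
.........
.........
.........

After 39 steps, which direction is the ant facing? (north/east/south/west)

west

[0] .........
.........
.........
.........
....v....
.........
.........
.........
.........
[1] .........
.........
.........
.........
...<#....
.........
.........
.........
.........
[2] .........
.........
.........
...^.....
...##....
.........
.........
.........
.........
[3] .........
.........
.........
...#>....
...##....
.........
.........
.........
.........
[4] .........
.........
.........
...##....
...#v....
.........
.........
.........
.........
[5] .........
.........
.........
...##....
...#.>...
.........
.........
.........
.........
[6] .........
.........
.........
...##....
...#.#...
.....v...
.........
.........
.........
[7] .........
.........
.........
...##....
...#.#...
....<#...
.........
.........
.........
[8] .........
.........
.........
...##....
...#^#...
....##...
.........
.........
.........
[9] .........
.........
.........
...##....
...##>...
....##...
.........
.........
.........
[10] .........
.........
.........
...##^...
...##....
....##...
.........
.........
.........
[11] .........
.........
.........
...###>..
...##....
....##...
.........
.........
.........
[12] .........
.........
.........
...####..
...##.v..
....##...
.........
.........
.........
[13] .........
.........
.........
...####..
...##<#..
....##...
.........
.........
.........
[14] .........
.........
.........
...##^#..
...####..
....##...
.........
.........
.........
[15] .........
.........
.........
...#<.#..
...####..
....##...
.........
.........
.........
[16] .........
.........
.........
...#..#..
...#v##..
....##...
.........
.........
.........
[17] .........
.........
.........
...#..#..
...#.>#..
....##...
.........
.........
.........
[18] .........
.........
.........
...#.^#..
...#..#..
....##...
.........
.........
.........
[19] .........
.........
.........
...#.#>..
...#..#..
....##...
.........
.........
.........
[20] .........
.........
......^..
...#.#...
...#..#..
....##...
.........
.........
.........
[21] .........
.........
......#>.
...#.#...
...#..#..
....##...
.........
.........
.........
[22] .........
.........
......##.
...#.#.v.
...#..#..
....##...
.........
.........
.........
[23] .........
.........
......##.
...#.#<#.
...#..#..
....##...
.........
.........
.........
[24] .........
.........
......^#.
...#.###.
...#..#..
....##...
.........
.........
.........
[25] .........
.........
.....<.#.
...#.###.
...#..#..
....##...
.........
.........
.........
[26] .........
.....^...
.....#.#.
...#.###.
...#..#..
....##...
.........
.........
.........
[27] .........
.....#>..
.....#.#.
...#.###.
...#..#..
....##...
.........
.........
.........
[28] .........
.....##..
.....#v#.
...#.###.
...#..#..
....##...
.........
.........
.........
[29] .........
.....##..
.....<##.
...#.###.
...#..#..
....##...
.........
.........
.........
[30] .........
.....##..
......##.
...#.v##.
...#..#..
....##...
.........
.........
.........
[31] .........
.....##..
......##.
...#..>#.
...#..#..
....##...
.........
.........
.........
[32] .........
.....##..
......^#.
...#...#.
...#..#..
....##...
.........
.........
.........
[33] .........
.....##..
.....<.#.
...#...#.
...#..#..
....##...
.........
.........
.........
[34] .........
.....^#..
.....#.#.
...#...#.
...#..#..
....##...
.........
.........
.........
[35] .........
....<.#..
.....#.#.
...#...#.
...#..#..
....##...
.........
.........
.........
[36] ....^....
....#.#..
.....#.#.
...#...#.
...#..#..
....##...
.........
.........
.........
[37] ....#>...
....#.#..
.....#.#.
...#...#.
...#..#..
....##...
.........
.........
.........
[38] ....##...
....#v#..
.....#.#.
...#...#.
...#..#..
....##...
.........
.........
.........
[39] ....##...
....<##..
.....#.#.
...#...#.
...#..#..
....##...
.........
.........
.........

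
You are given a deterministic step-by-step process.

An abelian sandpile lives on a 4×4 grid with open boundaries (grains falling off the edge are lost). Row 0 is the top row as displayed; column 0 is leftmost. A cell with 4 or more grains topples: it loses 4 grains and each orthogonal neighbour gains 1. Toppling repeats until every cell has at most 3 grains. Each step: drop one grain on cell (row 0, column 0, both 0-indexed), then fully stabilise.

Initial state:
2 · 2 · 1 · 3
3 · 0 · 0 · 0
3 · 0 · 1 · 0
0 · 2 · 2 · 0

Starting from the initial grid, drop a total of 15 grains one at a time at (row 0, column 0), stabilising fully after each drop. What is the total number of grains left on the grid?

k=0  2 · 2 · 1 · 3
3 · 0 · 0 · 0
3 · 0 · 1 · 0
0 · 2 · 2 · 0
k=1  3 · 2 · 1 · 3
3 · 0 · 0 · 0
3 · 0 · 1 · 0
0 · 2 · 2 · 0
k=2  1 · 3 · 1 · 3
1 · 1 · 0 · 0
0 · 1 · 1 · 0
1 · 2 · 2 · 0
k=3  2 · 3 · 1 · 3
1 · 1 · 0 · 0
0 · 1 · 1 · 0
1 · 2 · 2 · 0
k=4  3 · 3 · 1 · 3
1 · 1 · 0 · 0
0 · 1 · 1 · 0
1 · 2 · 2 · 0
k=5  1 · 0 · 2 · 3
2 · 2 · 0 · 0
0 · 1 · 1 · 0
1 · 2 · 2 · 0
k=6  2 · 0 · 2 · 3
2 · 2 · 0 · 0
0 · 1 · 1 · 0
1 · 2 · 2 · 0
k=7  3 · 0 · 2 · 3
2 · 2 · 0 · 0
0 · 1 · 1 · 0
1 · 2 · 2 · 0
k=8  0 · 1 · 2 · 3
3 · 2 · 0 · 0
0 · 1 · 1 · 0
1 · 2 · 2 · 0
k=9  1 · 1 · 2 · 3
3 · 2 · 0 · 0
0 · 1 · 1 · 0
1 · 2 · 2 · 0
k=10  2 · 1 · 2 · 3
3 · 2 · 0 · 0
0 · 1 · 1 · 0
1 · 2 · 2 · 0
k=11  3 · 1 · 2 · 3
3 · 2 · 0 · 0
0 · 1 · 1 · 0
1 · 2 · 2 · 0
k=12  1 · 2 · 2 · 3
0 · 3 · 0 · 0
1 · 1 · 1 · 0
1 · 2 · 2 · 0
k=13  2 · 2 · 2 · 3
0 · 3 · 0 · 0
1 · 1 · 1 · 0
1 · 2 · 2 · 0
k=14  3 · 2 · 2 · 3
0 · 3 · 0 · 0
1 · 1 · 1 · 0
1 · 2 · 2 · 0
k=15  0 · 3 · 2 · 3
1 · 3 · 0 · 0
1 · 1 · 1 · 0
1 · 2 · 2 · 0

20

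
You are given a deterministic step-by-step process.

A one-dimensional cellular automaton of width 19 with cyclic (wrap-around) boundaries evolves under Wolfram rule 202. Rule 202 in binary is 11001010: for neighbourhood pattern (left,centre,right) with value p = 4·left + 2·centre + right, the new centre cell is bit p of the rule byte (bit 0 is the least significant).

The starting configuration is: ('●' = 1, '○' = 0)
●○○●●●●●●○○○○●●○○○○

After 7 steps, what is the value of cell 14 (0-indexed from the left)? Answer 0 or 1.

gen 0: ●○○●●●●●●○○○○●●○○○○
gen 1: ○○●●●●●●●○○○●●●○○○●
gen 2: ○●●●●●●●●○○●●●●○○●○
gen 3: ●●●●●●●●●○●●●●●○●○○
gen 4: ●●●●●●●●●○●●●●●○○○●
gen 5: ●●●●●●●●●○●●●●●○○●●
gen 6: ●●●●●●●●●○●●●●●○●●●
gen 7: ●●●●●●●●●○●●●●●○●●●

1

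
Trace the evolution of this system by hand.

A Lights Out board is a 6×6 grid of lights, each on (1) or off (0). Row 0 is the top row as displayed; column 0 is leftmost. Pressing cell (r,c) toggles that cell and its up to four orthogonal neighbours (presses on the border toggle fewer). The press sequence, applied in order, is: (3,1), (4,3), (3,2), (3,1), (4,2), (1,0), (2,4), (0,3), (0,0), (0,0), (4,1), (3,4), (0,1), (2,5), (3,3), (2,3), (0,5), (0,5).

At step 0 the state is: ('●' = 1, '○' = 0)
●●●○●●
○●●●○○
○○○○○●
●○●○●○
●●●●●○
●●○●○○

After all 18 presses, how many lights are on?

step 0: ●●●○●●
○●●●○○
○○○○○●
●○●○●○
●●●●●○
●●○●○○
step 1: ●●●○●●
○●●●○○
○●○○○●
○●○○●○
●○●●●○
●●○●○○
step 2: ●●●○●●
○●●●○○
○●○○○●
○●○●●○
●○○○○○
●●○○○○
step 3: ●●●○●●
○●●●○○
○●●○○●
○○●○●○
●○●○○○
●●○○○○
step 4: ●●●○●●
○●●●○○
○○●○○●
●●○○●○
●●●○○○
●●○○○○
step 5: ●●●○●●
○●●●○○
○○●○○●
●●●○●○
●○○●○○
●●●○○○
step 6: ○●●○●●
●○●●○○
●○●○○●
●●●○●○
●○○●○○
●●●○○○
step 7: ○●●○●●
●○●●●○
●○●●●○
●●●○○○
●○○●○○
●●●○○○
step 8: ○●○●○●
●○●○●○
●○●●●○
●●●○○○
●○○●○○
●●●○○○
step 9: ●○○●○●
○○●○●○
●○●●●○
●●●○○○
●○○●○○
●●●○○○
step 10: ○●○●○●
●○●○●○
●○●●●○
●●●○○○
●○○●○○
●●●○○○
step 11: ○●○●○●
●○●○●○
●○●●●○
●○●○○○
○●●●○○
●○●○○○
step 12: ○●○●○●
●○●○●○
●○●●○○
●○●●●●
○●●●●○
●○●○○○
step 13: ●○●●○●
●●●○●○
●○●●○○
●○●●●●
○●●●●○
●○●○○○
step 14: ●○●●○●
●●●○●●
●○●●●●
●○●●●○
○●●●●○
●○●○○○
step 15: ●○●●○●
●●●○●●
●○●○●●
●○○○○○
○●●○●○
●○●○○○
step 16: ●○●●○●
●●●●●●
●○○●○●
●○○●○○
○●●○●○
●○●○○○
step 17: ●○●●●○
●●●●●○
●○○●○●
●○○●○○
○●●○●○
●○●○○○
step 18: ●○●●○●
●●●●●●
●○○●○●
●○○●○○
○●●○●○
●○●○○○

20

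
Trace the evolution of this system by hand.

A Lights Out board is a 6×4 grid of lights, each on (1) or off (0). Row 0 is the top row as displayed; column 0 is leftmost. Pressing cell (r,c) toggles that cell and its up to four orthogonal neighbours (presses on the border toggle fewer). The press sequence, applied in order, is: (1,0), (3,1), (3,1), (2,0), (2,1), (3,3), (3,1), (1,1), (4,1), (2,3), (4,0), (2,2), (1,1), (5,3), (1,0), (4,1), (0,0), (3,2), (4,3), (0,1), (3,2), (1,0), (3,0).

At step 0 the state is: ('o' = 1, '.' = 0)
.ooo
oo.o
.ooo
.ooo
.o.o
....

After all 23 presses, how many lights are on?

0) .ooo
oo.o
.ooo
.ooo
.o.o
....
1) oooo
...o
oooo
.ooo
.o.o
....
2) oooo
...o
o.oo
o..o
...o
....
3) oooo
...o
oooo
.ooo
.o.o
....
4) oooo
o..o
..oo
oooo
.o.o
....
5) oooo
oo.o
oo.o
o.oo
.o.o
....
6) oooo
oo.o
oo..
o...
.o..
....
7) oooo
oo.o
o...
.oo.
....
....
8) o.oo
..oo
oo..
.oo.
....
....
9) o.oo
..oo
oo..
..o.
ooo.
.o..
10) o.oo
..o.
oooo
..oo
ooo.
.o..
11) o.oo
..o.
oooo
o.oo
..o.
oo..
12) o.oo
....
o...
o..o
..o.
oo..
13) oooo
ooo.
oo..
o..o
..o.
oo..
14) oooo
ooo.
oo..
o..o
..oo
oooo
15) .ooo
..o.
.o..
o..o
..oo
oooo
16) .ooo
..o.
.o..
oo.o
oo.o
o.oo
17) o.oo
o.o.
.o..
oo.o
oo.o
o.oo
18) o.oo
o.o.
.oo.
o.o.
oooo
o.oo
19) o.oo
o.o.
.oo.
o.oo
oo..
o.o.
20) .o.o
ooo.
.oo.
o.oo
oo..
o.o.
21) .o.o
ooo.
.o..
oo..
ooo.
o.o.
22) oo.o
..o.
oo..
oo..
ooo.
o.o.
23) oo.o
..o.
.o..
....
.oo.
o.o.

9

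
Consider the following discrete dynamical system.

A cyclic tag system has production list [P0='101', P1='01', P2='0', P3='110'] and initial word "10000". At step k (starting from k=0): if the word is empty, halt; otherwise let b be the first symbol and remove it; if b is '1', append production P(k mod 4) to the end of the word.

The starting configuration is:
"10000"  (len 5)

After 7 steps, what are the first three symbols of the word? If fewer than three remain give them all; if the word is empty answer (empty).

101

0) "10000"  (len 5)
1) "0000101"  (len 7)
2) "000101"  (len 6)
3) "00101"  (len 5)
4) "0101"  (len 4)
5) "101"  (len 3)
6) "0101"  (len 4)
7) "101"  (len 3)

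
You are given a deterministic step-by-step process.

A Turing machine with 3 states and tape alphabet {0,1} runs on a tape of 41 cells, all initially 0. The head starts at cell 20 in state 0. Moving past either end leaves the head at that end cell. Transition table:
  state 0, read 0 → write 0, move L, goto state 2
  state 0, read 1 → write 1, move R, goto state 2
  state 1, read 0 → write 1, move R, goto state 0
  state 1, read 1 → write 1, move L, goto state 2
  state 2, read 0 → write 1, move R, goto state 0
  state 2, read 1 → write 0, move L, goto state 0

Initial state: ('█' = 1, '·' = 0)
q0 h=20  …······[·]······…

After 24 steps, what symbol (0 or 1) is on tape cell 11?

0

t=0: q0 h=20  …······[·]······…
t=1: q2 h=19  …······[·]······…
t=2: q0 h=20  …·····█[·]······…
t=3: q2 h=19  …······[█]······…
t=4: q0 h=18  …······[·]······…
t=5: q2 h=17  …······[·]······…
t=6: q0 h=18  …·····█[·]······…
t=7: q2 h=17  …······[█]······…
t=8: q0 h=16  …······[·]······…
t=9: q2 h=15  …······[·]······…
t=10: q0 h=16  …·····█[·]······…
t=11: q2 h=15  …······[█]······…
t=12: q0 h=14  …······[·]······…
t=13: q2 h=13  …······[·]······…
t=14: q0 h=14  …·····█[·]······…
t=15: q2 h=13  …······[█]······…
t=16: q0 h=12  …······[·]······…
t=17: q2 h=11  …······[·]······…
t=18: q0 h=12  …·····█[·]······…
t=19: q2 h=11  …······[█]······…
t=20: q0 h=10  …······[·]······…
t=21: q2 h= 9  …······[·]······…
t=22: q0 h=10  …·····█[·]······…
t=23: q2 h= 9  …······[█]······…
t=24: q0 h= 8  …······[·]······…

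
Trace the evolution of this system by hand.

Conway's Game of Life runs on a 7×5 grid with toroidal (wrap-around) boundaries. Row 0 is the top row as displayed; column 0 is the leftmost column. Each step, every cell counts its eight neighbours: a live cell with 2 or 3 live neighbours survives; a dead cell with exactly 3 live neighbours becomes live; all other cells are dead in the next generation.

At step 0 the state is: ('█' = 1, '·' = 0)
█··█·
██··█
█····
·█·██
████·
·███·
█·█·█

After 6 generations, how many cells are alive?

0) █··█·
██··█
█····
·█·██
████·
·███·
█·█·█
1) ··██·
·█···
··██·
···█·
·····
·····
█····
2) ·██··
·█···
··██·
··██·
·····
·····
·····
3) ·██··
·█·█·
·█·█·
··██·
·····
·····
·····
4) ·██··
██·█·
·█·██
··██·
·····
·····
·····
5) ███··
···█·
·█···
··███
·····
·····
·····
6) ·██··
█····
····█
··██·
···█·
·····
·█···

8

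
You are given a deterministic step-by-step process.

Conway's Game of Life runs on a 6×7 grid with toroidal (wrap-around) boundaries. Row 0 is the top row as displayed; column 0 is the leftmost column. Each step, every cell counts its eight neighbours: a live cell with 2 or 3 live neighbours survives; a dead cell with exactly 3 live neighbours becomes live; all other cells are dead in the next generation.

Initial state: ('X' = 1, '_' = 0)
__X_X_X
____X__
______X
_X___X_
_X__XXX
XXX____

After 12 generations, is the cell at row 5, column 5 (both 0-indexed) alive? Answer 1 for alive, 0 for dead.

0) __X_X_X
____X__
______X
_X___X_
_X__XXX
XXX____
1) X_X__X_
___X___
_____X_
____X__
____XXX
__X_X__
2) _XX_X__
____X_X
____X__
____X_X
____X__
_X__X__
3) XXX_X__
____X__
___XX__
___XX__
___XX__
_XX_XX_
4) X_X_X__
_XX_XX_
_____X_
__X__X_
_______
X____X_
5) X_X_X__
_XX_XXX
_XXX_XX
_______
______X
_X____X
6) __X_X__
_______
_X_X__X
X_X__XX
X______
_X___XX
7) _____X_
__XX___
_XX__XX
__X__X_
_______
XX___XX
8) XXX_XX_
_XXXXXX
_X__XXX
_XX__XX
XX___X_
X____XX
9) _______
_______
_______
__X____
__X_X__
__X____
10) _______
_______
_______
___X___
_XX____
___X___
11) _______
_______
_______
__X____
__XX___
__X____
12) _______
_______
_______
__XX___
_XXX___
__XX___

0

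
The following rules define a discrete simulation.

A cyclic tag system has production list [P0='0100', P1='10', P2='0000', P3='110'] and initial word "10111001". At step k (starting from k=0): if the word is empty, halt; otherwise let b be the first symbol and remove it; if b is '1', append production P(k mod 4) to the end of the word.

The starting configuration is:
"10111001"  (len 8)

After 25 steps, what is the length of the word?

20

0) "10111001"  (len 8)
1) "01110010100"  (len 11)
2) "1110010100"  (len 10)
3) "1100101000000"  (len 13)
4) "100101000000110"  (len 15)
5) "001010000001100100"  (len 18)
6) "01010000001100100"  (len 17)
7) "1010000001100100"  (len 16)
8) "010000001100100110"  (len 18)
9) "10000001100100110"  (len 17)
10) "000000110010011010"  (len 18)
11) "00000110010011010"  (len 17)
12) "0000110010011010"  (len 16)
13) "000110010011010"  (len 15)
14) "00110010011010"  (len 14)
15) "0110010011010"  (len 13)
16) "110010011010"  (len 12)
17) "100100110100100"  (len 15)
18) "0010011010010010"  (len 16)
19) "010011010010010"  (len 15)
20) "10011010010010"  (len 14)
21) "00110100100100100"  (len 17)
22) "0110100100100100"  (len 16)
23) "110100100100100"  (len 15)
24) "10100100100100110"  (len 17)
25) "01001001001001100100"  (len 20)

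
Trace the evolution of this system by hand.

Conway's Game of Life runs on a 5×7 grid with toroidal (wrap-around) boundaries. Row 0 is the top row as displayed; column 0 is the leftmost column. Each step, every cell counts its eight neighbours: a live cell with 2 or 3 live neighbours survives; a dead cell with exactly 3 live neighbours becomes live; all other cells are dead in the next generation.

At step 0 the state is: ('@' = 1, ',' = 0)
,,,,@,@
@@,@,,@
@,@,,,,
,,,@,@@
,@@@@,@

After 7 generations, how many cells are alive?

15

0) ,,,,@,@
@@,@,,@
@,@,,,,
,,,@,@@
,@@@@,@
1) ,,,,@,@
,@@@,@@
,,@@@@,
,,,,,@@
,,@,,,@
2) ,@,,@,@
@@,,,,@
@@,,,,,
,,@,,,@
@,,,,,@
3) ,@,,,,,
,,@,,@@
,,@,,,,
,,,,,,@
,@,,,,@
4) ,@@,,@@
,@@,,,,
,,,,,@@
@,,,,,,
,,,,,,,
5) @@@,,,,
,@@,,,,
@@,,,,@
,,,,,,@
@@,,,,@
6) ,,,,,,@
,,,,,,@
,@@,,,@
,,,,,@,
,,@,,,@
7) @,,,,@@
,,,,,@@
@,,,,@@
@@@,,@@
,,,,,@@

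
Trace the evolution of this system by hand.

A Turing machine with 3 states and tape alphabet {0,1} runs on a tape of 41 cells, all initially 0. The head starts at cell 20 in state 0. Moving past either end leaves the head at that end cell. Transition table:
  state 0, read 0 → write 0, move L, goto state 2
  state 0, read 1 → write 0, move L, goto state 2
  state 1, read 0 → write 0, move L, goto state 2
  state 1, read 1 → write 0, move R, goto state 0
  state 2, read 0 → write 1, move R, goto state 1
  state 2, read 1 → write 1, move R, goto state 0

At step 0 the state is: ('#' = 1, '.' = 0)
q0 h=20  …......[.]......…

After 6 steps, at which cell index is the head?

20

t=0: q0 h=20  …......[.]......…
t=1: q2 h=19  …......[.]......…
t=2: q1 h=20  ….....#[.]......…
t=3: q2 h=19  …......[#]......…
t=4: q0 h=20  ….....#[.]......…
t=5: q2 h=19  …......[#]......…
t=6: q0 h=20  ….....#[.]......…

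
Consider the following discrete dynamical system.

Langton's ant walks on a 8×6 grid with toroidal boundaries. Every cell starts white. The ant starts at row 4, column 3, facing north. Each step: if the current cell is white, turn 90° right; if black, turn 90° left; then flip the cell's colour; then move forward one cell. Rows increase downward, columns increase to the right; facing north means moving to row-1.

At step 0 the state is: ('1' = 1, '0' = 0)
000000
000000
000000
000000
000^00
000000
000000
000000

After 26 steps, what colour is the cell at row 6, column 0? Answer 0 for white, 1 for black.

1

k=0  000000
000000
000000
000000
000^00
000000
000000
000000
k=1  000000
000000
000000
000000
0001>0
000000
000000
000000
k=2  000000
000000
000000
000000
000110
0000v0
000000
000000
k=3  000000
000000
000000
000000
000110
000<10
000000
000000
k=4  000000
000000
000000
000000
000^10
000110
000000
000000
k=5  000000
000000
000000
000000
00<010
000110
000000
000000
k=6  000000
000000
000000
00^000
001010
000110
000000
000000
k=7  000000
000000
000000
001>00
001010
000110
000000
000000
k=8  000000
000000
000000
001100
001v10
000110
000000
000000
k=9  000000
000000
000000
001100
00<110
000110
000000
000000
k=10  000000
000000
000000
001100
000110
00v110
000000
000000
k=11  000000
000000
000000
001100
000110
0<1110
000000
000000
k=12  000000
000000
000000
001100
0^0110
011110
000000
000000
k=13  000000
000000
000000
001100
01>110
011110
000000
000000
k=14  000000
000000
000000
001100
011110
01v110
000000
000000
k=15  000000
000000
000000
001100
011110
010>10
000000
000000
k=16  000000
000000
000000
001100
011^10
010010
000000
000000
k=17  000000
000000
000000
001100
01<010
010010
000000
000000
k=18  000000
000000
000000
001100
010010
01v010
000000
000000
k=19  000000
000000
000000
001100
010010
0<1010
000000
000000
k=20  000000
000000
000000
001100
010010
001010
0v0000
000000
k=21  000000
000000
000000
001100
010010
001010
<10000
000000
k=22  000000
000000
000000
001100
010010
^01010
110000
000000
k=23  000000
000000
000000
001100
010010
1>1010
110000
000000
k=24  000000
000000
000000
001100
010010
111010
1v0000
000000
k=25  000000
000000
000000
001100
010010
111010
10>000
000000
k=26  000000
000000
000000
001100
010010
111010
101000
00v000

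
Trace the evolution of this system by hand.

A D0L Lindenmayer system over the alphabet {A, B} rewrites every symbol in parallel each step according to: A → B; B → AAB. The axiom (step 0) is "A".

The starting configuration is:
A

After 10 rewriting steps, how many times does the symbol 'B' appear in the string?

341

gen 0: A
gen 1: B
gen 2: AAB
gen 3: BBAAB
gen 4: AABAABBBAAB
gen 5: BBAABBBAABAABAABBBAAB
gen 6: AABAABBBAABAABAABBBAABBBAABBBAABAABAABBBAAB
gen 7: BBAABBBAABAABAABBBAABBBAABBBAABAABAABBBAABAABAABBBAABAABAABBBAABBBAABBBAABAABAABBBAAB
gen 8: AABAABBBAABAABAABBBAABBBAABBBAABAABAABBBAABAABAABBBAABAABA…BAABAABAABBBAABAABAABBBAABAABAABBBAABBBAABBBAABAABAABBBAAB  (len 171)
gen 9: BBAABBBAABAABAABBBAABBBAABBBAABAABAABBBAABAABAABBBAABAABAA…BAABAABAABBBAABAABAABBBAABAABAABBBAABBBAABBBAABAABAABBBAAB  (len 341)
gen 10: AABAABBBAABAABAABBBAABBBAABBBAABAABAABBBAABAABAABBBAABAABA…BAABAABAABBBAABAABAABBBAABAABAABBBAABBBAABBBAABAABAABBBAAB  (len 683)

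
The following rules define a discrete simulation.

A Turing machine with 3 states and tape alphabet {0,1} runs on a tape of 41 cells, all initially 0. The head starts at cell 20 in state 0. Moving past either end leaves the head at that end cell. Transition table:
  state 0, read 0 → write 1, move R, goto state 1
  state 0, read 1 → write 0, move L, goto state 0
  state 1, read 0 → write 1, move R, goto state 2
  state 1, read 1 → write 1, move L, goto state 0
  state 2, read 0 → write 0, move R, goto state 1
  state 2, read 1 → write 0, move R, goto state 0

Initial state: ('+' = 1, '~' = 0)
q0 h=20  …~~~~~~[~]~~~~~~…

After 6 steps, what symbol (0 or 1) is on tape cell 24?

step 0: q0 h=20  …~~~~~~[~]~~~~~~…
step 1: q1 h=21  …~~~~~+[~]~~~~~~…
step 2: q2 h=22  …~~~~++[~]~~~~~~…
step 3: q1 h=23  …~~~++~[~]~~~~~~…
step 4: q2 h=24  …~~++~+[~]~~~~~~…
step 5: q1 h=25  …~++~+~[~]~~~~~~…
step 6: q2 h=26  …++~+~+[~]~~~~~~…

0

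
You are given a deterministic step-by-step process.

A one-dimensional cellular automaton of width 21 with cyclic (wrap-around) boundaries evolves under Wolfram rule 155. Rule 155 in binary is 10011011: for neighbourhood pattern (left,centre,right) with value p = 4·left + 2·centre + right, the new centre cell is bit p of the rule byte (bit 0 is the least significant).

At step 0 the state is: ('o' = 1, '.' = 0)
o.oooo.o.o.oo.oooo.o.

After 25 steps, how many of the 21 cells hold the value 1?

15

k=0  o.oooo.o.o.oo.oooo.o.
k=1  ..ooo......o..ooo....
k=2  oooo.oooooo.oooo.oooo
k=3  ooo..ooooo..ooo..oooo
k=4  oo.oooooo.oooo.oooooo
k=5  o..ooooo..ooo..oooooo
k=6  .oooooo.oooo.oooooooo
k=7  .ooooo..ooo..ooooooo.
k=8  ooooo.oooo.oooooooo.o
k=9  oooo..ooo..ooooooo..o
k=10  ooo.oooo.oooooooo.ooo
k=11  oo..ooo..ooooooo..ooo
k=12  o.oooo.oooooooo.ooooo
k=13  ..ooo..ooooooo..ooooo
k=14  oooo.oooooooo.oooooo.
k=15  ooo..ooooooo..ooooo..
k=16  oo.oooooooo.oooooo.oo
k=17  o..ooooooo..ooooo..oo
k=18  .oooooooo.oooooo.oooo
k=19  .ooooooo..ooooo..ooo.
k=20  ooooooo.oooooo.oooo.o
k=21  oooooo..ooooo..ooo..o
k=22  ooooo.oooooo.oooo.ooo
k=23  oooo..ooooo..ooo..ooo
k=24  ooo.oooooo.oooo.ooooo
k=25  oo..ooooo..ooo..ooooo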